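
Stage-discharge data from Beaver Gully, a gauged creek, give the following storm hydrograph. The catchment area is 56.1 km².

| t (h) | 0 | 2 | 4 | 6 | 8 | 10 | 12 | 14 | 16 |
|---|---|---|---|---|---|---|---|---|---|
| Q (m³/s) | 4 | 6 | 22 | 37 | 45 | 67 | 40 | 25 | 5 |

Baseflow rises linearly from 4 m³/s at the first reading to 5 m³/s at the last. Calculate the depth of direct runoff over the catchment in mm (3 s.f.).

Direct runoff: 0.00, 1.88, 17.75, 32.62, 40.50, 62.38, 35.25, 20.12, 0.00 m³/s; ΣQ_DR = 210.5 m³/s.
V = ΣQ_DR · Δt = 210.5 × 7200 s = 1.516 × 10^6 m³.
Over A = 56.1 km², depth = V / A = 27.0 mm.

d ≈ 27.0 mm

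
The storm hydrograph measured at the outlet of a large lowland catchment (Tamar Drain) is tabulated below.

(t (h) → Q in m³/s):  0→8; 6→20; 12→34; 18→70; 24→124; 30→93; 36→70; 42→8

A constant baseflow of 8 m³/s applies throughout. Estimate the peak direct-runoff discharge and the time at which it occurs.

Subtracting baseflow gives direct-runoff ordinates: 0.0, 12.0, 26.0, 62.0, 116.0, 85.0, 62.0, 0.0 m³/s.
The maximum is 116.0 m³/s, occurring at the reading for t = 24 h.

Q_p = 116.0 m³/s at t = 24 h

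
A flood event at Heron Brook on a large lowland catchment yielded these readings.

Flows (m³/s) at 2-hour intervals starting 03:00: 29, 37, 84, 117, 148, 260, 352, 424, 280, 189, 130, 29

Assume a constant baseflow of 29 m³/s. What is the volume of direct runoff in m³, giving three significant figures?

V ≈ 1.25 × 10^7 m³

Direct-runoff ordinates (Q − Q_b): 0.0, 8.0, 55.0, 88.0, 119.0, 231.0, 323.0, 395.0, 251.0, 160.0, 101.0, 0.0 m³/s.
ΣQ_DR = 1731 m³/s.
With Δt = 2 h = 7200 s, V = ΣQ_DR · Δt = 1731 × 7200 = 1.25 × 10^7 m³.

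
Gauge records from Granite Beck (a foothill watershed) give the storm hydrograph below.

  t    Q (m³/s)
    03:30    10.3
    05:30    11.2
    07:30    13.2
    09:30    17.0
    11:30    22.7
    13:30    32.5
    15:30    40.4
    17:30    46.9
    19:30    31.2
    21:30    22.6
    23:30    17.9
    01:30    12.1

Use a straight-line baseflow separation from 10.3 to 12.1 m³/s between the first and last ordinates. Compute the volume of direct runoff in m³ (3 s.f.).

Direct-runoff ordinates (Q − Q_b): 0.00, 0.74, 2.57, 6.21, 11.75, 21.38, 29.12, 35.45, 19.59, 10.83, 5.96, 0.00 m³/s.
ΣQ_DR = 143.6 m³/s.
With Δt = 2 h = 7200 s, V = ΣQ_DR · Δt = 143.6 × 7200 = 1.03 × 10^6 m³.

V ≈ 1.03 × 10^6 m³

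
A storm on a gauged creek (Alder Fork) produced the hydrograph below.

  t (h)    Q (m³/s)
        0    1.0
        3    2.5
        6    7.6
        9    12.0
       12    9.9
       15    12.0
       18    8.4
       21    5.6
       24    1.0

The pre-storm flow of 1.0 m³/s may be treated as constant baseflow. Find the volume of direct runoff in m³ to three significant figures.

Direct-runoff ordinates (Q − Q_b): 0.0, 1.5, 6.6, 11.0, 8.9, 11.0, 7.4, 4.6, 0.0 m³/s.
ΣQ_DR = 51.00 m³/s.
With Δt = 3 h = 10800 s, V = ΣQ_DR · Δt = 51.00 × 10800 = 5.51 × 10^5 m³.

V ≈ 5.51 × 10^5 m³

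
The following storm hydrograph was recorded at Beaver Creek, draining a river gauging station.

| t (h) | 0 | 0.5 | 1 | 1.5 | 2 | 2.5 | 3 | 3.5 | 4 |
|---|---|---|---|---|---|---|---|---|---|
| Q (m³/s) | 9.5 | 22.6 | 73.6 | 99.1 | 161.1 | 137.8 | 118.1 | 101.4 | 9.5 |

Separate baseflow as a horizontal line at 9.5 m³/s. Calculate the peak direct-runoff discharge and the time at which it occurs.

Q_p = 151.6 m³/s at t = 2 h

Subtracting baseflow gives direct-runoff ordinates: 0.0, 13.1, 64.1, 89.6, 151.6, 128.3, 108.6, 91.9, 0.0 m³/s.
The maximum is 151.6 m³/s, occurring at the reading for t = 2 h.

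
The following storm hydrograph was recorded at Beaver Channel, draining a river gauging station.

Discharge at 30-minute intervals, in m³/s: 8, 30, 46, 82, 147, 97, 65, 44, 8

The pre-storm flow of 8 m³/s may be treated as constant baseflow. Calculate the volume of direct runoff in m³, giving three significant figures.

Direct-runoff ordinates (Q − Q_b): 0.0, 22.0, 38.0, 74.0, 139.0, 89.0, 57.0, 36.0, 0.0 m³/s.
ΣQ_DR = 455.0 m³/s.
With Δt = 0.5 h = 1800 s, V = ΣQ_DR · Δt = 455.0 × 1800 = 8.19 × 10^5 m³.

V ≈ 8.19 × 10^5 m³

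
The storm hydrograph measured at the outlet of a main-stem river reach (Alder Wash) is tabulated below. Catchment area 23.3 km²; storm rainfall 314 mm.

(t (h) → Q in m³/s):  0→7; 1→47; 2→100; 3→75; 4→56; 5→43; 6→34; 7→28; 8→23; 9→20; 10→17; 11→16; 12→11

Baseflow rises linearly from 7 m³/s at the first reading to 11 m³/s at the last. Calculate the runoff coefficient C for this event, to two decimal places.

ΣQ_DR = 360.0 m³/s; V = ΣQ_DR·Δt = 1.296 × 10^6 m³.
Runoff depth d = V / A = 55.62 mm.
C = d / P = 55.62 / 314 = 0.18.

C ≈ 0.18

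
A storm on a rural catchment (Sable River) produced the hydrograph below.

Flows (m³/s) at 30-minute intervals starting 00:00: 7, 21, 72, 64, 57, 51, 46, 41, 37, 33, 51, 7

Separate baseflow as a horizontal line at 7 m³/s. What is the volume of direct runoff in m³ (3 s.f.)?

Direct-runoff ordinates (Q − Q_b): 0.0, 14.0, 65.0, 57.0, 50.0, 44.0, 39.0, 34.0, 30.0, 26.0, 44.0, 0.0 m³/s.
ΣQ_DR = 403.0 m³/s.
With Δt = 0.5 h = 1800 s, V = ΣQ_DR · Δt = 403.0 × 1800 = 7.25 × 10^5 m³.

V ≈ 7.25 × 10^5 m³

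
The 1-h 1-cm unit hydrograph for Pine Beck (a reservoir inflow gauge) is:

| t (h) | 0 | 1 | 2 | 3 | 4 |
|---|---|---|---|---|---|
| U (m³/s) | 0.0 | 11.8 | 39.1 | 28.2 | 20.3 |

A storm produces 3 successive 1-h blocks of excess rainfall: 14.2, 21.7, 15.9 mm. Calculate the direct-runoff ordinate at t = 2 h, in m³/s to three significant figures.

Q ≈ 81.1 m³/s

By discrete convolution, Q_j = Σ (P_i / 10 mm) · U_{j−i}.
At t = 2 h (j=2): Q = (14.2/10)·39.1 + (21.7/10)·11.8 + (15.9/10)·0.0 = 81.1 m³/s.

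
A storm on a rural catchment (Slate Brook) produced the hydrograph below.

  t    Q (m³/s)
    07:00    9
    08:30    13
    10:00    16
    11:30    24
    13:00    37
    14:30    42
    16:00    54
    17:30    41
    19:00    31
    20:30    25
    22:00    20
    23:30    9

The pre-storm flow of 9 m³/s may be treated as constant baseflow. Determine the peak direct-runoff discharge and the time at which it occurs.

Q_p = 45.0 m³/s at t = 16:00

Subtracting baseflow gives direct-runoff ordinates: 0.0, 4.0, 7.0, 15.0, 28.0, 33.0, 45.0, 32.0, 22.0, 16.0, 11.0, 0.0 m³/s.
The maximum is 45.0 m³/s, occurring at the reading for t = 16:00.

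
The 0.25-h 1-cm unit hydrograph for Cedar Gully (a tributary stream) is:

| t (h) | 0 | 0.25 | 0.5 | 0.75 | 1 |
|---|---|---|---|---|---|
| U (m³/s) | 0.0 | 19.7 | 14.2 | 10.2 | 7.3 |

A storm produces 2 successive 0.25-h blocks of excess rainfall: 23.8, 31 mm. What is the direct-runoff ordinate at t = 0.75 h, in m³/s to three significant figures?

Q ≈ 68.3 m³/s

By discrete convolution, Q_j = Σ (P_i / 10 mm) · U_{j−i}.
At t = 0.75 h (j=3): Q = (23.8/10)·10.2 + (31/10)·14.2 = 68.3 m³/s.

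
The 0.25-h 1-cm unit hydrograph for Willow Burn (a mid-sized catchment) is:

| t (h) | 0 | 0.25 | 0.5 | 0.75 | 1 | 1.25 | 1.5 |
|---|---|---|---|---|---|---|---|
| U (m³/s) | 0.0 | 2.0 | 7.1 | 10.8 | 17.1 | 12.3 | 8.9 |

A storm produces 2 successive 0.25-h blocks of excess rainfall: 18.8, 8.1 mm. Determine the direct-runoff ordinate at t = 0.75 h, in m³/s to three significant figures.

By discrete convolution, Q_j = Σ (P_i / 10 mm) · U_{j−i}.
At t = 0.75 h (j=3): Q = (18.8/10)·10.8 + (8.1/10)·7.1 = 26.1 m³/s.

Q ≈ 26.1 m³/s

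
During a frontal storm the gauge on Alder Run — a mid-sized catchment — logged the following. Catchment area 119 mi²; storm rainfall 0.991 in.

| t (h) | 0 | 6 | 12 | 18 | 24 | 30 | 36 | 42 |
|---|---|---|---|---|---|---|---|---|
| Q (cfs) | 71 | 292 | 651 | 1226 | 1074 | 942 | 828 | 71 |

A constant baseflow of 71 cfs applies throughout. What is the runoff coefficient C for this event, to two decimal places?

C ≈ 0.36

ΣQ_DR = 4587 cfs; V = ΣQ_DR·Δt = 9.908 × 10^7 ft³.
Runoff depth d = V / A = 0.3584 in.
C = d / P = 0.3584 / 0.991 = 0.36.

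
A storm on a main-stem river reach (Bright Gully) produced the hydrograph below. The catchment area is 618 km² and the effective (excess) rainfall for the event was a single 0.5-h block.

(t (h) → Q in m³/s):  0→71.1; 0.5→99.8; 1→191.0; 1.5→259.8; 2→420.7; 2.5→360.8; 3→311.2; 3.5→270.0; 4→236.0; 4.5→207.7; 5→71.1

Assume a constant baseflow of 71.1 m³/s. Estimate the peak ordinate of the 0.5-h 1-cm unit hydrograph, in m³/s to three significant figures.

U_p ≈ 699 m³/s

Direct runoff: 0.0, 28.7, 119.9, 188.7, 349.6, 289.7, 240.1, 198.9, 164.9, 136.6, 0.0 m³/s; ΣQ_DR = 1717 m³/s, peak = 349.6 m³/s.
Runoff depth d = ΣQ_DR·Δt / A = 1717 × 1800 / (618 km²) = 5.001 mm.
The 1-cm UH is the DRH scaled by (10 mm)/d, so U_p = 349.6 × 10/5.001 = 699 m³/s.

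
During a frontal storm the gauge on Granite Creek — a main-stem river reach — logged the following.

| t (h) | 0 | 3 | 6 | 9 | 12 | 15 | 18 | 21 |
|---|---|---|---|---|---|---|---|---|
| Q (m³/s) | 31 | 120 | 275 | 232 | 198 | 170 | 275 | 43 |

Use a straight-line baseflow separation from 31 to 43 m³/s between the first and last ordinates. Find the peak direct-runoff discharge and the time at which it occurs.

Subtracting baseflow gives direct-runoff ordinates: 0.00, 87.29, 240.57, 195.86, 160.14, 130.43, 233.71, 0.00 m³/s.
The maximum is 240.57 m³/s, occurring at the reading for t = 6 h.

Q_p = 240.57 m³/s at t = 6 h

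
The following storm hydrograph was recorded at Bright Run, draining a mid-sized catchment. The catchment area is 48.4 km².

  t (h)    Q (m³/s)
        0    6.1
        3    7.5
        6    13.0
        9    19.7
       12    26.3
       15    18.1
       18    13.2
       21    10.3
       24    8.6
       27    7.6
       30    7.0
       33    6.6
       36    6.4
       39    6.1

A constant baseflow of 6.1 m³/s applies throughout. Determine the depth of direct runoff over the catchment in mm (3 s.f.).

d ≈ 15.9 mm

Direct runoff: 0.0, 1.4, 6.9, 13.6, 20.2, 12.0, 7.1, 4.2, 2.5, 1.5, 0.9, 0.5, 0.3, 0.0 m³/s; ΣQ_DR = 71.10 m³/s.
V = ΣQ_DR · Δt = 71.10 × 10800 s = 7.679 × 10^5 m³.
Over A = 48.4 km², depth = V / A = 15.9 mm.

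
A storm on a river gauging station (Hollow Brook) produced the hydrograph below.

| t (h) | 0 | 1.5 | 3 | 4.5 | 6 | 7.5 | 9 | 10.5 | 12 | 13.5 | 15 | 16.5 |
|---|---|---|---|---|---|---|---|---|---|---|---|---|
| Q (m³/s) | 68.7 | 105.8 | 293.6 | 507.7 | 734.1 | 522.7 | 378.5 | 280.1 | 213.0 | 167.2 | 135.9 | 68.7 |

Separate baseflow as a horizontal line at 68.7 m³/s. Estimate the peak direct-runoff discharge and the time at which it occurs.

Subtracting baseflow gives direct-runoff ordinates: 0.0, 37.1, 224.9, 439.0, 665.4, 454.0, 309.8, 211.4, 144.3, 98.5, 67.2, 0.0 m³/s.
The maximum is 665.4 m³/s, occurring at the reading for t = 6 h.

Q_p = 665.4 m³/s at t = 6 h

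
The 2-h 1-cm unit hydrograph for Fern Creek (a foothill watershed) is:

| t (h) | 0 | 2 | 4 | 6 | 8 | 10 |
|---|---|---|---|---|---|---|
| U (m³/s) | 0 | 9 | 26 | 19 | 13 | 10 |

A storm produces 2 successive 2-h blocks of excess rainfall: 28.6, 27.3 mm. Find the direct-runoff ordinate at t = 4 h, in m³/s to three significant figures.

By discrete convolution, Q_j = Σ (P_i / 10 mm) · U_{j−i}.
At t = 4 h (j=2): Q = (28.6/10)·26 + (27.3/10)·9 = 98.9 m³/s.

Q ≈ 98.9 m³/s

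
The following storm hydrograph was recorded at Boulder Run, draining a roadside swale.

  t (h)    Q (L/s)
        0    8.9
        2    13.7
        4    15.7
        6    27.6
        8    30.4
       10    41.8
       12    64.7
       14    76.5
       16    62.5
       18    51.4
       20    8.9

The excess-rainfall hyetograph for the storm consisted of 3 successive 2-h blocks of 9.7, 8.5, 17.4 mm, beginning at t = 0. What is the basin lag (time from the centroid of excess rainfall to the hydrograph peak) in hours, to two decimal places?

t_L ≈ 10.57 h

Centroid of excess rainfall: t_c = Σ P_i·t̄_i / ΣP_i = 3.4326 h (block centres at 1, 3, 5 h).
Hydrograph peak occurs at t = 14 h, so basin lag t_L = 14 − 3.4326 = 10.57 h.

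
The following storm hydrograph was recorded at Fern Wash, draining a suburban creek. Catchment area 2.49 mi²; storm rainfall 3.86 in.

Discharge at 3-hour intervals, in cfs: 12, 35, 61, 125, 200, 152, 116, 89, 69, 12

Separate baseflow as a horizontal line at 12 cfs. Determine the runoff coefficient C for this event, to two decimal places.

ΣQ_DR = 751.0 cfs; V = ΣQ_DR·Δt = 8.111 × 10^6 ft³.
Runoff depth d = V / A = 1.402 in.
C = d / P = 1.402 / 3.86 = 0.36.

C ≈ 0.36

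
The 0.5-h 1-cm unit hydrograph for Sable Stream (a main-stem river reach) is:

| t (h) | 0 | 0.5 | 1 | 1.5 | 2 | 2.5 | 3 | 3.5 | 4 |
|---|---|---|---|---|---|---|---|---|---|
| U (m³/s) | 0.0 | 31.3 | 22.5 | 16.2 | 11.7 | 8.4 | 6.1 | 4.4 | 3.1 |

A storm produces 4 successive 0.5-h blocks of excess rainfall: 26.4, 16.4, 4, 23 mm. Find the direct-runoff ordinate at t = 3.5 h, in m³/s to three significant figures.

Q ≈ 51.9 m³/s

By discrete convolution, Q_j = Σ (P_i / 10 mm) · U_{j−i}.
At t = 3.5 h (j=7): Q = (26.4/10)·4.4 + (16.4/10)·6.1 + (4/10)·8.4 + (23/10)·11.7 = 51.9 m³/s.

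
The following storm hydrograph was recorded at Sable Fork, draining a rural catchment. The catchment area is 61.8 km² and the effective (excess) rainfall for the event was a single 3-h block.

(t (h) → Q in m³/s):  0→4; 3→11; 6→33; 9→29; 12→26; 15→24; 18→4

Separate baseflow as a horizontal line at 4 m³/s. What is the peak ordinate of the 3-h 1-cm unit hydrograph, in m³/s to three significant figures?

U_p ≈ 16.1 m³/s

Direct runoff: 0.0, 7.0, 29.0, 25.0, 22.0, 20.0, 0.0 m³/s; ΣQ_DR = 103.0 m³/s, peak = 29.0 m³/s.
Runoff depth d = ΣQ_DR·Δt / A = 103.0 × 10800 / (61.8 km²) = 18.00 mm.
The 1-cm UH is the DRH scaled by (10 mm)/d, so U_p = 29.0 × 10/18.00 = 16.1 m³/s.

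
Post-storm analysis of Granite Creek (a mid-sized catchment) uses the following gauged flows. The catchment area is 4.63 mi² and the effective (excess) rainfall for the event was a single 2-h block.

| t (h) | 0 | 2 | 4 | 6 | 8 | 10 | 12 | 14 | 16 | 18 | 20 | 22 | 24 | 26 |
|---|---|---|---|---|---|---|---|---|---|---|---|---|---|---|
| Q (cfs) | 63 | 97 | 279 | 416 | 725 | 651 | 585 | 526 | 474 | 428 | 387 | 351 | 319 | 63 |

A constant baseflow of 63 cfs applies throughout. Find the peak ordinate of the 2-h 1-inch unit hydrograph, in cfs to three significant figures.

Direct runoff: 0.0, 34.0, 216.0, 353.0, 662.0, 588.0, 522.0, 463.0, 411.0, 365.0, 324.0, 288.0, 256.0, 0.0 cfs; ΣQ_DR = 4482 cfs, peak = 662.0 cfs.
Runoff depth d = ΣQ_DR·Δt / A = 4482 × 7200 / (4.63 mi²) = 3.000 in.
The 1-inch UH is the DRH scaled by (1 in)/d, so U_p = 662.0 × 1/3.000 = 221 cfs.

U_p ≈ 221 cfs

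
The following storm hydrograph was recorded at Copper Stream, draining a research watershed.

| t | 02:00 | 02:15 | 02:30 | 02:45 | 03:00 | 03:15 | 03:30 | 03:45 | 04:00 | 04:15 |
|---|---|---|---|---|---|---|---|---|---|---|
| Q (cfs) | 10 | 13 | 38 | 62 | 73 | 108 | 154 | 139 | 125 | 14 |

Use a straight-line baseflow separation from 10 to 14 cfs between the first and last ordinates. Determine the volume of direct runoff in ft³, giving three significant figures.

V ≈ 5.54 × 10^5 ft³

Direct-runoff ordinates (Q − Q_b): 0.00, 2.56, 27.11, 50.67, 61.22, 95.78, 141.33, 125.89, 111.44, 0.00 cfs.
ΣQ_DR = 616.0 cfs.
With Δt = 0.25 h = 900 s, V = ΣQ_DR · Δt = 616.0 × 900 = 5.54 × 10^5 ft³.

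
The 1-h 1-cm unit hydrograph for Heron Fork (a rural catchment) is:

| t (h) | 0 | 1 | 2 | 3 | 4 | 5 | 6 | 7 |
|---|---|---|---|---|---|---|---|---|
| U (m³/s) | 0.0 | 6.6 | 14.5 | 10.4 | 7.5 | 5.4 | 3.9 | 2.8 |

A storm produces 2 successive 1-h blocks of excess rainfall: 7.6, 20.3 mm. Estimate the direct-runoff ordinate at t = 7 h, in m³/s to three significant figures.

Q ≈ 10.0 m³/s

By discrete convolution, Q_j = Σ (P_i / 10 mm) · U_{j−i}.
At t = 7 h (j=7): Q = (7.6/10)·2.8 + (20.3/10)·3.9 = 10.0 m³/s.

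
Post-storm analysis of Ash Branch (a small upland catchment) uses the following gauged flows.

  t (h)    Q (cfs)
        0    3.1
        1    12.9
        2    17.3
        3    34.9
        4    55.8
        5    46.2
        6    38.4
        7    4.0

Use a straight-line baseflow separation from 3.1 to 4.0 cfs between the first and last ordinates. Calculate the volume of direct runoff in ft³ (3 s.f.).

Direct-runoff ordinates (Q − Q_b): 0.00, 9.67, 13.94, 31.41, 52.19, 42.46, 34.53, 0.00 cfs.
ΣQ_DR = 184.2 cfs.
With Δt = 1 h = 3600 s, V = ΣQ_DR · Δt = 184.2 × 3600 = 6.63 × 10^5 ft³.

V ≈ 6.63 × 10^5 ft³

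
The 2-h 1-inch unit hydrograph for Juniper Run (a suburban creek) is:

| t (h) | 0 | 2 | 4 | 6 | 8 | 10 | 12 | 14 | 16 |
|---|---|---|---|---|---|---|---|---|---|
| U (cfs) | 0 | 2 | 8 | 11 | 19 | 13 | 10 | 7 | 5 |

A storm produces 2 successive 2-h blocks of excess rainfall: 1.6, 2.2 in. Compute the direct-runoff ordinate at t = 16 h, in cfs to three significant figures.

By discrete convolution, Q_j = Σ (P_i / 1 in) · U_{j−i}.
At t = 16 h (j=8): Q = (1.6/1)·5 + (2.2/1)·7 = 23.4 cfs.

Q ≈ 23.4 cfs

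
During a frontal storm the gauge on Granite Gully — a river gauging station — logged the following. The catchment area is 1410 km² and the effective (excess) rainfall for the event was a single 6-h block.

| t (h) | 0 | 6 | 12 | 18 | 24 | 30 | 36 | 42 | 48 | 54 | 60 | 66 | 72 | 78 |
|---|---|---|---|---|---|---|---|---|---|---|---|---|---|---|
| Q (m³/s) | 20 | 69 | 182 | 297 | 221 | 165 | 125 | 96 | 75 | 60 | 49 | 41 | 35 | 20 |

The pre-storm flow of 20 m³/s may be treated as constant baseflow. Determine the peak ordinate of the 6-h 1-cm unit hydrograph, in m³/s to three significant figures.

U_p ≈ 154 m³/s

Direct runoff: 0.0, 49.0, 162.0, 277.0, 201.0, 145.0, 105.0, 76.0, 55.0, 40.0, 29.0, 21.0, 15.0, 0.0 m³/s; ΣQ_DR = 1175 m³/s, peak = 277.0 m³/s.
Runoff depth d = ΣQ_DR·Δt / A = 1175 × 21600 / (1410 km²) = 18.00 mm.
The 1-cm UH is the DRH scaled by (10 mm)/d, so U_p = 277.0 × 10/18.00 = 154 m³/s.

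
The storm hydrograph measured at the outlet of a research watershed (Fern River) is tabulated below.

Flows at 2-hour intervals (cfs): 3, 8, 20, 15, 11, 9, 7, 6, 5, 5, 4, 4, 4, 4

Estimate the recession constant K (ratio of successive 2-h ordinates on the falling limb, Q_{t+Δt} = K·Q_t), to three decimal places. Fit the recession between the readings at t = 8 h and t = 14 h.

Using the recession-limb readings at t = 8 h and t = 14 h: Q falls from 11 to 6 cfs over 3 intervals.
K = (Q₂/Q₁)^(1/3) = (6/11)^(1/3) = 0.817.

K ≈ 0.817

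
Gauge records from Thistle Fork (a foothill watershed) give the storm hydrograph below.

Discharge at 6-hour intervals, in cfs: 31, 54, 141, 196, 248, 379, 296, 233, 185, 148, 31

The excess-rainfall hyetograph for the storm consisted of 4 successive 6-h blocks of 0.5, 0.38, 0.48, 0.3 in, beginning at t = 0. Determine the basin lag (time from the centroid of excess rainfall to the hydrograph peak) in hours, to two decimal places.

Centroid of excess rainfall: t_c = Σ P_i·t̄_i / ΣP_i = 11.0964 h (block centres at 3, 9, 15, 21 h).
Hydrograph peak occurs at t = 30 h, so basin lag t_L = 30 − 11.0964 = 18.90 h.

t_L ≈ 18.90 h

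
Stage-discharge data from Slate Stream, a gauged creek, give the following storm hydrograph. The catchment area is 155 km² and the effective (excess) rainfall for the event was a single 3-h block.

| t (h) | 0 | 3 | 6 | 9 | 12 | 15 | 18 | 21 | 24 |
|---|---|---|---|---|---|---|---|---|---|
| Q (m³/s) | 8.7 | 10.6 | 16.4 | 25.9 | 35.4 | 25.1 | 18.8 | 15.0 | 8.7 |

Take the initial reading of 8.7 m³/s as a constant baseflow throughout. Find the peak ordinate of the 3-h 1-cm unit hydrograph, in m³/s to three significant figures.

U_p ≈ 44.4 m³/s

Direct runoff: 0.0, 1.9, 7.7, 17.2, 26.7, 16.4, 10.1, 6.3, 0.0 m³/s; ΣQ_DR = 86.30 m³/s, peak = 26.7 m³/s.
Runoff depth d = ΣQ_DR·Δt / A = 86.30 × 10800 / (155 km²) = 6.013 mm.
The 1-cm UH is the DRH scaled by (10 mm)/d, so U_p = 26.7 × 10/6.013 = 44.4 m³/s.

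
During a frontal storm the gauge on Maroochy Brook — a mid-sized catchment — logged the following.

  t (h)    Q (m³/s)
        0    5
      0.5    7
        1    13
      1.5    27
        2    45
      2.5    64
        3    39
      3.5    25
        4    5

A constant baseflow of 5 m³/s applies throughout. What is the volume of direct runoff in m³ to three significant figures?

V ≈ 3.33 × 10^5 m³

Direct-runoff ordinates (Q − Q_b): 0.0, 2.0, 8.0, 22.0, 40.0, 59.0, 34.0, 20.0, 0.0 m³/s.
ΣQ_DR = 185.0 m³/s.
With Δt = 0.5 h = 1800 s, V = ΣQ_DR · Δt = 185.0 × 1800 = 3.33 × 10^5 m³.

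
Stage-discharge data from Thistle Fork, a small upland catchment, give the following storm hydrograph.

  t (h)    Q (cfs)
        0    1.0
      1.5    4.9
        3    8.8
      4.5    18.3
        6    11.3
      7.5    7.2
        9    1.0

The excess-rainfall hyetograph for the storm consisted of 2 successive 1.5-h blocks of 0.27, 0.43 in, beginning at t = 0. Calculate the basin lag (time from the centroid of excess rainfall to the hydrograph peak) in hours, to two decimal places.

t_L ≈ 2.83 h

Centroid of excess rainfall: t_c = Σ P_i·t̄_i / ΣP_i = 1.6714 h (block centres at 0.75, 2.25 h).
Hydrograph peak occurs at t = 4.5 h, so basin lag t_L = 4.5 − 1.6714 = 2.83 h.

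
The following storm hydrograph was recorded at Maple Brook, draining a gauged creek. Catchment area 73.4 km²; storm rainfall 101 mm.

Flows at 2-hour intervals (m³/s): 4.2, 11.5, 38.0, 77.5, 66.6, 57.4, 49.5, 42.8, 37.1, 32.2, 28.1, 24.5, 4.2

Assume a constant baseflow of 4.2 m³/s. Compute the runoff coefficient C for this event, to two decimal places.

C ≈ 0.41

ΣQ_DR = 419.0 m³/s; V = ΣQ_DR·Δt = 3.017 × 10^6 m³.
Runoff depth d = V / A = 41.10 mm.
C = d / P = 41.10 / 101 = 0.41.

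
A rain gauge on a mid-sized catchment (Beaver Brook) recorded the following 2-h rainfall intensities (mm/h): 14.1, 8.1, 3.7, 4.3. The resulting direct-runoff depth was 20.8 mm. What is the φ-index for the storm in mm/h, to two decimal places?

Only the 2 blocks with intensity above φ contribute runoff: 14.1, 8.1 mm/h.
Σ(I−φ)·Δt = d  ⇒  (14.1+8.1 − 2φ)·2 = 20.8
φ = (22.20 − 20.8/2) / 2 = 5.90 mm/h.

φ ≈ 5.90 mm/h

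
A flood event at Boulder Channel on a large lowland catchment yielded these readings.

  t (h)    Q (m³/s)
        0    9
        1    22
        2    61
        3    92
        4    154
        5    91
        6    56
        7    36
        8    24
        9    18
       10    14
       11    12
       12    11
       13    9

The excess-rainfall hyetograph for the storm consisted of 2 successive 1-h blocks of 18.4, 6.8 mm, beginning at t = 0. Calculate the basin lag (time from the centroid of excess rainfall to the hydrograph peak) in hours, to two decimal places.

t_L ≈ 3.23 h

Centroid of excess rainfall: t_c = Σ P_i·t̄_i / ΣP_i = 0.7698 h (block centres at 0.5, 1.5 h).
Hydrograph peak occurs at t = 4 h, so basin lag t_L = 4 − 0.7698 = 3.23 h.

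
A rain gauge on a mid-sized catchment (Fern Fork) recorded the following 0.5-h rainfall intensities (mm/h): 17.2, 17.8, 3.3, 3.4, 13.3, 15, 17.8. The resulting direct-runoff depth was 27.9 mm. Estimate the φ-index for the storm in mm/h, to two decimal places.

Only the 5 blocks with intensity above φ contribute runoff: 17.2, 17.8, 13.3, 15, 17.8 mm/h.
Σ(I−φ)·Δt = d  ⇒  (17.2+17.8+13.3+15+17.8 − 5φ)·0.5 = 27.9
φ = (81.10 − 27.9/0.5) / 5 = 5.06 mm/h.

φ ≈ 5.06 mm/h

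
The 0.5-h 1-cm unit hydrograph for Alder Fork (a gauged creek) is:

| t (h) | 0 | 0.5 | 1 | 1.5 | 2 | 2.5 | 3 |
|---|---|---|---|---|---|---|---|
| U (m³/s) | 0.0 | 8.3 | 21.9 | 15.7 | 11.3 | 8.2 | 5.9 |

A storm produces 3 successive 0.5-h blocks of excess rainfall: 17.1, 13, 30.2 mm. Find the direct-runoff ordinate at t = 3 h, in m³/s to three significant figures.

Q ≈ 54.9 m³/s

By discrete convolution, Q_j = Σ (P_i / 10 mm) · U_{j−i}.
At t = 3 h (j=6): Q = (17.1/10)·5.9 + (13/10)·8.2 + (30.2/10)·11.3 = 54.9 m³/s.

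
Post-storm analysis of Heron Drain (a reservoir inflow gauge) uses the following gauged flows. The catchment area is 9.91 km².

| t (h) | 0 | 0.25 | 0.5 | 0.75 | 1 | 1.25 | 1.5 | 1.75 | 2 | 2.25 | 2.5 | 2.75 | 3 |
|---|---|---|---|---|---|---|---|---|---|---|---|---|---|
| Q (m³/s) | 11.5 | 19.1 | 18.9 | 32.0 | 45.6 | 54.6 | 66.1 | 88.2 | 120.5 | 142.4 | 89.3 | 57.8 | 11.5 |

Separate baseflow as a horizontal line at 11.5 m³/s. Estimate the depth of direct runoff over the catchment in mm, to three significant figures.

Direct runoff: 0.0, 7.6, 7.4, 20.5, 34.1, 43.1, 54.6, 76.7, 109.0, 130.9, 77.8, 46.3, 0.0 m³/s; ΣQ_DR = 608.0 m³/s.
V = ΣQ_DR · Δt = 608.0 × 900 s = 5.472 × 10^5 m³.
Over A = 9.91 km², depth = V / A = 55.2 mm.

d ≈ 55.2 mm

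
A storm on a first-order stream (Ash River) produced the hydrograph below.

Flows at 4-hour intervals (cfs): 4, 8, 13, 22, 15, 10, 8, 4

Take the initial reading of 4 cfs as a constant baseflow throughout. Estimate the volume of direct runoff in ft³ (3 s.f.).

Direct-runoff ordinates (Q − Q_b): 0.0, 4.0, 9.0, 18.0, 11.0, 6.0, 4.0, 0.0 cfs.
ΣQ_DR = 52.00 cfs.
With Δt = 4 h = 14400 s, V = ΣQ_DR · Δt = 52.00 × 14400 = 7.49 × 10^5 ft³.

V ≈ 7.49 × 10^5 ft³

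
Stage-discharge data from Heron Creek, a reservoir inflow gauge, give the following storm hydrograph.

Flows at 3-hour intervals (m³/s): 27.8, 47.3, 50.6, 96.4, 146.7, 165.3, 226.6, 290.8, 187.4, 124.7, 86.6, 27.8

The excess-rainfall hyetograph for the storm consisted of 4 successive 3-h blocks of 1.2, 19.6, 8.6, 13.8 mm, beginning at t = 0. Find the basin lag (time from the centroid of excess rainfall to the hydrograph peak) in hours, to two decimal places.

Centroid of excess rainfall: t_c = Σ P_i·t̄_i / ΣP_i = 6.9306 h (block centres at 1.5, 4.5, 7.5, 10.5 h).
Hydrograph peak occurs at t = 21 h, so basin lag t_L = 21 − 6.9306 = 14.07 h.

t_L ≈ 14.07 h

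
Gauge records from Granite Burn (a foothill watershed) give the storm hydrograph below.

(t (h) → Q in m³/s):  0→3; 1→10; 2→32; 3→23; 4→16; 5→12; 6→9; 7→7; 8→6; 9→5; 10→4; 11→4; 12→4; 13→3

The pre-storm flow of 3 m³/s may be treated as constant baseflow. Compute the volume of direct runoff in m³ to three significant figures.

V ≈ 3.46 × 10^5 m³

Direct-runoff ordinates (Q − Q_b): 0.0, 7.0, 29.0, 20.0, 13.0, 9.0, 6.0, 4.0, 3.0, 2.0, 1.0, 1.0, 1.0, 0.0 m³/s.
ΣQ_DR = 96.00 m³/s.
With Δt = 1 h = 3600 s, V = ΣQ_DR · Δt = 96.00 × 3600 = 3.46 × 10^5 m³.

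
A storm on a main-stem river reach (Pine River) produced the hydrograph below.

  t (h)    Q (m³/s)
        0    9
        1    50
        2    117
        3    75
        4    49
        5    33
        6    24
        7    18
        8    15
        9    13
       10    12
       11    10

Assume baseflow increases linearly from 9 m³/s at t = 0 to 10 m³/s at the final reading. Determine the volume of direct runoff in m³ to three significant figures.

Direct-runoff ordinates (Q − Q_b): 0.00, 40.91, 107.82, 65.73, 39.64, 23.55, 14.45, 8.36, 5.27, 3.18, 2.09, 0.00 m³/s.
ΣQ_DR = 311.0 m³/s.
With Δt = 1 h = 3600 s, V = ΣQ_DR · Δt = 311.0 × 3600 = 1.12 × 10^6 m³.

V ≈ 1.12 × 10^6 m³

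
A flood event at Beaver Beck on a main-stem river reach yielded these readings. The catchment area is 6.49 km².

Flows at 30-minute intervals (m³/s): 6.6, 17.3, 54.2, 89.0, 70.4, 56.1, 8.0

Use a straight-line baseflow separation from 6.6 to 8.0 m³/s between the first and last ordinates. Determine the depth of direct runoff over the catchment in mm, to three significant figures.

d ≈ 69.5 mm

Direct runoff: 0.00, 10.47, 47.13, 81.70, 62.87, 48.33, 0.00 m³/s; ΣQ_DR = 250.5 m³/s.
V = ΣQ_DR · Δt = 250.5 × 1800 s = 4.509 × 10^5 m³.
Over A = 6.49 km², depth = V / A = 69.5 mm.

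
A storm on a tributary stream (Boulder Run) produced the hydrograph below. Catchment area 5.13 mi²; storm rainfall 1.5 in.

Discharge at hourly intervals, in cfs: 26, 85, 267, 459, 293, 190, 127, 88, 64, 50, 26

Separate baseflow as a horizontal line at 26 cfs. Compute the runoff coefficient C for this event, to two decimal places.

ΣQ_DR = 1389 cfs; V = ΣQ_DR·Δt = 5.000 × 10^6 ft³.
Runoff depth d = V / A = 0.4196 in.
C = d / P = 0.4196 / 1.5 = 0.28.

C ≈ 0.28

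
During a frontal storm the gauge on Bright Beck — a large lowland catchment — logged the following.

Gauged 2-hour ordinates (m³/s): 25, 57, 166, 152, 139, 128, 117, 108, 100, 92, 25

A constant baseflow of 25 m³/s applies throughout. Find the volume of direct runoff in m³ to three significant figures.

V ≈ 6.00 × 10^6 m³

Direct-runoff ordinates (Q − Q_b): 0.0, 32.0, 141.0, 127.0, 114.0, 103.0, 92.0, 83.0, 75.0, 67.0, 0.0 m³/s.
ΣQ_DR = 834.0 m³/s.
With Δt = 2 h = 7200 s, V = ΣQ_DR · Δt = 834.0 × 7200 = 6.00 × 10^6 m³.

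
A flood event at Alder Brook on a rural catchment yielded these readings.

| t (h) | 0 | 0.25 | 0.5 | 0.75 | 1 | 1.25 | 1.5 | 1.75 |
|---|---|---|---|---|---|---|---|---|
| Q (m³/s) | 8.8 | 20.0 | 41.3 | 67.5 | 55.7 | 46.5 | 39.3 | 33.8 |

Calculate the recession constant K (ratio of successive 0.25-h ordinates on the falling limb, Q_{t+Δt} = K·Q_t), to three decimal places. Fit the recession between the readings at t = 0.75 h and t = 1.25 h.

K ≈ 0.830

Using the recession-limb readings at t = 0.75 h and t = 1.25 h: Q falls from 67.5 to 46.5 m³/s over 2 intervals.
K = (Q₂/Q₁)^(1/2) = (46.5/67.5)^(1/2) = 0.830.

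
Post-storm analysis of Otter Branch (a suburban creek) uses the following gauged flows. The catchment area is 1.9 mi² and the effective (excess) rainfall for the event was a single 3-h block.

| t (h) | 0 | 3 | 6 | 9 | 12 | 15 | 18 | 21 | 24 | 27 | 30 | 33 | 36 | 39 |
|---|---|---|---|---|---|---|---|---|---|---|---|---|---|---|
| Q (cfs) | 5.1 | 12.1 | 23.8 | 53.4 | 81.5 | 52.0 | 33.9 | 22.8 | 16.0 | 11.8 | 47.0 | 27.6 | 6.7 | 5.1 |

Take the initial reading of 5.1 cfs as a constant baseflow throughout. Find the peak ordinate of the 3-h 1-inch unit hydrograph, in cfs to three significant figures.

U_p ≈ 95.4 cfs

Direct runoff: 0.0, 7.0, 18.7, 48.3, 76.4, 46.9, 28.8, 17.7, 10.9, 6.7, 41.9, 22.5, 1.6, 0.0 cfs; ΣQ_DR = 327.4 cfs, peak = 76.4 cfs.
Runoff depth d = ΣQ_DR·Δt / A = 327.4 × 10800 / (1.9 mi²) = 0.8011 in.
The 1-inch UH is the DRH scaled by (1 in)/d, so U_p = 76.4 × 1/0.8011 = 95.4 cfs.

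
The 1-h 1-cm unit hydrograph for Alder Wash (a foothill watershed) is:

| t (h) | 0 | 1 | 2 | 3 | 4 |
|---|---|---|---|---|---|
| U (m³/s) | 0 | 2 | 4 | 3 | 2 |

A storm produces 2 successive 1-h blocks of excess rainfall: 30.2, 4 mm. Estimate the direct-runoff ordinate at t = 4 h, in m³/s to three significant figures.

Q ≈ 7.24 m³/s

By discrete convolution, Q_j = Σ (P_i / 10 mm) · U_{j−i}.
At t = 4 h (j=4): Q = (30.2/10)·2 + (4/10)·3 = 7.24 m³/s.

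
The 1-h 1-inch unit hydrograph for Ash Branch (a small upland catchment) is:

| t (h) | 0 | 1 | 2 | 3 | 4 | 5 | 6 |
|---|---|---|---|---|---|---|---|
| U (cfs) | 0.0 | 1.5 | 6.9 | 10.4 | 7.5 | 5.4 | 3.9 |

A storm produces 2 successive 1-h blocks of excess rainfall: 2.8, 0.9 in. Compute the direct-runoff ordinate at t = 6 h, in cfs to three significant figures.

By discrete convolution, Q_j = Σ (P_i / 1 in) · U_{j−i}.
At t = 6 h (j=6): Q = (2.8/1)·3.9 + (0.9/1)·5.4 = 15.8 cfs.

Q ≈ 15.8 cfs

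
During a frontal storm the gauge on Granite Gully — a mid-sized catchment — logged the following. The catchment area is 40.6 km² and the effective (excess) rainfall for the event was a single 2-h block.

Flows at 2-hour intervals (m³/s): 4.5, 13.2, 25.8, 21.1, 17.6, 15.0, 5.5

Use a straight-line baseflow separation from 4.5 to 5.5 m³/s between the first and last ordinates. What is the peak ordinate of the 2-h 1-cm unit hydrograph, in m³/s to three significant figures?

U_p ≈ 17.5 m³/s

Direct runoff: 0.00, 8.53, 20.97, 16.10, 12.43, 9.67, 0.00 m³/s; ΣQ_DR = 67.70 m³/s, peak = 20.97 m³/s.
Runoff depth d = ΣQ_DR·Δt / A = 67.70 × 7200 / (40.6 km²) = 12.01 mm.
The 1-cm UH is the DRH scaled by (10 mm)/d, so U_p = 20.97 × 10/12.01 = 17.5 m³/s.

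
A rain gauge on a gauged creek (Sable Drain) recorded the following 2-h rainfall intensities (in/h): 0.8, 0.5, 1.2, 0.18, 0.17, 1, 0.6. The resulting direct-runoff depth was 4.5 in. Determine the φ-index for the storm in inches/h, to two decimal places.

Only the 5 blocks with intensity above φ contribute runoff: 0.8, 0.5, 1.2, 1, 0.6 in/h.
Σ(I−φ)·Δt = d  ⇒  (0.8+0.5+1.2+1+0.6 − 5φ)·2 = 4.5
φ = (4.100 − 4.5/2) / 5 = 0.37 in/h.

φ ≈ 0.37 in/h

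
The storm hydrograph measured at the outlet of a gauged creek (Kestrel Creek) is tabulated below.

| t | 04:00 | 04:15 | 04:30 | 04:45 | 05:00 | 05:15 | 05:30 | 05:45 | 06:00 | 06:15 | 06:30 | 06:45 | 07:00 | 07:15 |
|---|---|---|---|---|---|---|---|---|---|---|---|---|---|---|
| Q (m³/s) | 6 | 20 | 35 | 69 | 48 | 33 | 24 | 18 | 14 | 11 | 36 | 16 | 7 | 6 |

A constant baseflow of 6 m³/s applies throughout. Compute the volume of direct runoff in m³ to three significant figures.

V ≈ 2.33 × 10^5 m³

Direct-runoff ordinates (Q − Q_b): 0.0, 14.0, 29.0, 63.0, 42.0, 27.0, 18.0, 12.0, 8.0, 5.0, 30.0, 10.0, 1.0, 0.0 m³/s.
ΣQ_DR = 259.0 m³/s.
With Δt = 0.25 h = 900 s, V = ΣQ_DR · Δt = 259.0 × 900 = 2.33 × 10^5 m³.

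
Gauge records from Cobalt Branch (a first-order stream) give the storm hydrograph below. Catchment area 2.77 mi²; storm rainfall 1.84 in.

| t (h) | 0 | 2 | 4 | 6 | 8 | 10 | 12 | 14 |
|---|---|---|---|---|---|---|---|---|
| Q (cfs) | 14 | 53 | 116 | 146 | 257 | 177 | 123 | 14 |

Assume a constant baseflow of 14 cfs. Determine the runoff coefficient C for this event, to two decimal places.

ΣQ_DR = 788.0 cfs; V = ΣQ_DR·Δt = 5.674 × 10^6 ft³.
Runoff depth d = V / A = 0.8816 in.
C = d / P = 0.8816 / 1.84 = 0.48.

C ≈ 0.48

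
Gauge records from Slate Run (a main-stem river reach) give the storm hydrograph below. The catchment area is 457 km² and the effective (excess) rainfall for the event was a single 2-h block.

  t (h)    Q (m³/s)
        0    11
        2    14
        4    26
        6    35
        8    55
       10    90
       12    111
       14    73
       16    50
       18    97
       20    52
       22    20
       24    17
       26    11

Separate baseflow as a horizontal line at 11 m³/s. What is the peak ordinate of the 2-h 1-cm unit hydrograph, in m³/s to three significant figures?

Direct runoff: 0.0, 3.0, 15.0, 24.0, 44.0, 79.0, 100.0, 62.0, 39.0, 86.0, 41.0, 9.0, 6.0, 0.0 m³/s; ΣQ_DR = 508.0 m³/s, peak = 100.0 m³/s.
Runoff depth d = ΣQ_DR·Δt / A = 508.0 × 7200 / (457 km²) = 8.004 mm.
The 1-cm UH is the DRH scaled by (10 mm)/d, so U_p = 100.0 × 10/8.004 = 125 m³/s.

U_p ≈ 125 m³/s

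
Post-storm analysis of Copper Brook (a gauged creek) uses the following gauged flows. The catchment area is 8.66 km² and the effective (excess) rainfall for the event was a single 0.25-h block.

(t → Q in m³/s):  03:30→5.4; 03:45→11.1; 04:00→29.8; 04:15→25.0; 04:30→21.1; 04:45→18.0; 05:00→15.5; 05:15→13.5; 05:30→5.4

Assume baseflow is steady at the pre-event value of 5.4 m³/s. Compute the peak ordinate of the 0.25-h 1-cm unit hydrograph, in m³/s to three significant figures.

Direct runoff: 0.0, 5.7, 24.4, 19.6, 15.7, 12.6, 10.1, 8.1, 0.0 m³/s; ΣQ_DR = 96.20 m³/s, peak = 24.4 m³/s.
Runoff depth d = ΣQ_DR·Δt / A = 96.20 × 900 / (8.66 km²) = 9.998 mm.
The 1-cm UH is the DRH scaled by (10 mm)/d, so U_p = 24.4 × 10/9.998 = 24.4 m³/s.

U_p ≈ 24.4 m³/s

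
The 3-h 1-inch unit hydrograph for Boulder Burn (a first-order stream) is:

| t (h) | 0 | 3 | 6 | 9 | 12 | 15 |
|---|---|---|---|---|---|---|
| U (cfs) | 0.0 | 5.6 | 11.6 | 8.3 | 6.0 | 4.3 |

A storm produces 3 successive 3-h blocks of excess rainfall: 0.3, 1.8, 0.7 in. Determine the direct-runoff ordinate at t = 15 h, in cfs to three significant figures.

Q ≈ 17.9 cfs

By discrete convolution, Q_j = Σ (P_i / 1 in) · U_{j−i}.
At t = 15 h (j=5): Q = (0.3/1)·4.3 + (1.8/1)·6.0 + (0.7/1)·8.3 = 17.9 cfs.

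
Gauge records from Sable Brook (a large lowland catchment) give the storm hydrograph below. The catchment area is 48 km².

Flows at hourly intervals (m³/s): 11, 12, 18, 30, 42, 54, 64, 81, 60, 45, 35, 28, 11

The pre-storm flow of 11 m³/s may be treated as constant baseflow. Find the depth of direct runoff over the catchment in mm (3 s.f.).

Direct runoff: 0.0, 1.0, 7.0, 19.0, 31.0, 43.0, 53.0, 70.0, 49.0, 34.0, 24.0, 17.0, 0.0 m³/s; ΣQ_DR = 348.0 m³/s.
V = ΣQ_DR · Δt = 348.0 × 3600 s = 1.253 × 10^6 m³.
Over A = 48 km², depth = V / A = 26.1 mm.

d ≈ 26.1 mm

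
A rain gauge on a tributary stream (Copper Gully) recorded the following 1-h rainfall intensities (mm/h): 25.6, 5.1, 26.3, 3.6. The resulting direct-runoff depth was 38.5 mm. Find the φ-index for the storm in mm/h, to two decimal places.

Only the 2 blocks with intensity above φ contribute runoff: 25.6, 26.3 mm/h.
Σ(I−φ)·Δt = d  ⇒  (25.6+26.3 − 2φ)·1 = 38.5
φ = (51.90 − 38.5/1) / 2 = 6.70 mm/h.

φ ≈ 6.70 mm/h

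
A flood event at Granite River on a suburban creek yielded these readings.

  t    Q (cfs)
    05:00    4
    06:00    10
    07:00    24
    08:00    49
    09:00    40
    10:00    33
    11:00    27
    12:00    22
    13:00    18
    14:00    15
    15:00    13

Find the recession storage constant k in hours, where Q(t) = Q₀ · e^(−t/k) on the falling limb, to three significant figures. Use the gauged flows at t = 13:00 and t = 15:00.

k ≈ 6.15 h

On the falling limb, Q drops from 18 to 13 cfs between t = 13:00 and t = 15:00 (Δt = 2 h).
k = −Δt / ln(Q₂/Q₁) = −2 / ln(13/18) = 6.15 h.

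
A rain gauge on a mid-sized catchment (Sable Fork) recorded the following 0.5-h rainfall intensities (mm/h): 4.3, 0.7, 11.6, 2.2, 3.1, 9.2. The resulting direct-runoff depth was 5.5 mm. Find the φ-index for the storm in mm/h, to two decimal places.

Only the 2 blocks with intensity above φ contribute runoff: 11.6, 9.2 mm/h.
Σ(I−φ)·Δt = d  ⇒  (11.6+9.2 − 2φ)·0.5 = 5.5
φ = (20.80 − 5.5/0.5) / 2 = 4.90 mm/h.

φ ≈ 4.90 mm/h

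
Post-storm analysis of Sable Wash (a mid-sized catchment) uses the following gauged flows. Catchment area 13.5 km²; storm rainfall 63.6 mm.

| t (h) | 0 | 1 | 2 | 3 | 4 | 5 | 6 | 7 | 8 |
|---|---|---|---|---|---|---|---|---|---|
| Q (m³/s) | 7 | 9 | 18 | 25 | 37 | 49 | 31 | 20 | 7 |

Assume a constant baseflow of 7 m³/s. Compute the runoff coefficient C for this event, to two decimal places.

C ≈ 0.59

ΣQ_DR = 140.0 m³/s; V = ΣQ_DR·Δt = 5.040 × 10^5 m³.
Runoff depth d = V / A = 37.33 mm.
C = d / P = 37.33 / 63.6 = 0.59.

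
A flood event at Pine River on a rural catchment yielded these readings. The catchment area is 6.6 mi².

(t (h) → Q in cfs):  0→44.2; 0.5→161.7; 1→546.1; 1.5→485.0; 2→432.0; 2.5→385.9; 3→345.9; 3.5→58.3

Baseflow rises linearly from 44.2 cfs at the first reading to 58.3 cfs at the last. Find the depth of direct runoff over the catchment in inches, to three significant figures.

Direct runoff: 0.00, 115.49, 497.87, 434.76, 379.74, 331.63, 289.61, 0.00 cfs; ΣQ_DR = 2049 cfs.
V = ΣQ_DR · Δt = 2049 × 1800 s = 3.688 × 10^6 ft³.
Over A = 6.6 mi², depth = V / A = 0.241 in.

d ≈ 0.241 in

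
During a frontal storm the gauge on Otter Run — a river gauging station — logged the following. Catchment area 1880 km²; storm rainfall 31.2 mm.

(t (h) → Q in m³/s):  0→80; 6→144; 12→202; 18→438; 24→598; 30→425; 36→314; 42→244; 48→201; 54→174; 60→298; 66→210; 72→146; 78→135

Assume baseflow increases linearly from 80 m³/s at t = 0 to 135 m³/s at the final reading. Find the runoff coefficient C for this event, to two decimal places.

C ≈ 0.77

ΣQ_DR = 2104 m³/s; V = ΣQ_DR·Δt = 4.545 × 10^7 m³.
Runoff depth d = V / A = 24.17 mm.
C = d / P = 24.17 / 31.2 = 0.77.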